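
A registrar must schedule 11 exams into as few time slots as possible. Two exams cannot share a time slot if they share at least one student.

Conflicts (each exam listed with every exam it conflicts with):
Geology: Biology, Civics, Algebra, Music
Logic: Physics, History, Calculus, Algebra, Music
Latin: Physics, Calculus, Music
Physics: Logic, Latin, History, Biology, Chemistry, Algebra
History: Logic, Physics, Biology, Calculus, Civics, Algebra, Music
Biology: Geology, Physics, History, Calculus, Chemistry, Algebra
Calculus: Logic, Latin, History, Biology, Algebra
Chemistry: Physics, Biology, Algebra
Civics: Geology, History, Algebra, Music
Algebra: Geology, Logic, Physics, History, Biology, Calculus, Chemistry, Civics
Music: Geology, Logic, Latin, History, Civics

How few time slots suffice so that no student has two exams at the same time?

4

Physics, History, Biology, Algebra pairwise conflict, so at least 4 time slots are needed.
4 time slots suffice: time slot 1 → {Algebra, Music}; time slot 2 → {Geology, Latin, History, Chemistry}; time slot 3 → {Physics, Calculus, Civics}; time slot 4 → {Logic, Biology}. Each listed conflict is separated.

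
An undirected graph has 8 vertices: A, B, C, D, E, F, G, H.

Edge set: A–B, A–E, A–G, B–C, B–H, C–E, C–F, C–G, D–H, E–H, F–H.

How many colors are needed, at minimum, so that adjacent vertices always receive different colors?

E and H are adjacent, so at least 2 colors are needed.
2 colors suffice: A=1, B=2, C=1, D=2, E=2, F=2, G=2, H=1. No two adjacent vertices share a color.

2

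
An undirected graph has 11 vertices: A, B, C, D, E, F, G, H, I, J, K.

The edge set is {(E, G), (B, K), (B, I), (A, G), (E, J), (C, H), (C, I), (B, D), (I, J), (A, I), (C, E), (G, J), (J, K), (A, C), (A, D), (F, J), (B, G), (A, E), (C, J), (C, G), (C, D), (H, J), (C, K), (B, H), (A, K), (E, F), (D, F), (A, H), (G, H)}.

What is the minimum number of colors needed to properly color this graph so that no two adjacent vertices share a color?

4

C, E, G, J are pairwise adjacent (a clique of size 4), so at least 4 colors are needed.
One proper 4-coloring: A=blue, B=red, C=red, D=green, E=yellow, F=red, G=green, H=yellow, I=green, J=blue, K=green. Every edge joins two different colors.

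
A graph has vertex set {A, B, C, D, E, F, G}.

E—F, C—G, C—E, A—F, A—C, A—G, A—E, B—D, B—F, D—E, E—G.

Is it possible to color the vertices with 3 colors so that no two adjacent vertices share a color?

No

A, C, E, G are pairwise adjacent (a clique of size 4), so at least 4 colors are needed.
So 3 colors are not enough.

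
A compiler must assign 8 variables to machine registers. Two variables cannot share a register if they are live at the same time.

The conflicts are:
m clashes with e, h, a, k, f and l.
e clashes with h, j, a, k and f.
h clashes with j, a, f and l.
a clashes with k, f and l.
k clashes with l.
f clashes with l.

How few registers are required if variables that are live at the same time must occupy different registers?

m, e, h, a, f are mutually in conflict, so at least 5 registers are needed.
5 registers suffice: m=4, e=1, h=3, j=2, a=2, k=3, f=5, l=1. Each listed conflict is separated.

5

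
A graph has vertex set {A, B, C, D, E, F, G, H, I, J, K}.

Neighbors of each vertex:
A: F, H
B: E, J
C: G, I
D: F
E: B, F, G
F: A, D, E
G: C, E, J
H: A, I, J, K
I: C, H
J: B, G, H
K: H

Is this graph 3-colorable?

The chromatic number is 3. The cycle C-G-J-H-I-C has odd length 5, so it cannot be 2-colored; at least 3 colors are needed.
3 colors suffice: color red → {B, F, G, H}; color blue → {A, D, E, I, J, K}; color green → {C}.
That is already a proper 3-coloring.

Yes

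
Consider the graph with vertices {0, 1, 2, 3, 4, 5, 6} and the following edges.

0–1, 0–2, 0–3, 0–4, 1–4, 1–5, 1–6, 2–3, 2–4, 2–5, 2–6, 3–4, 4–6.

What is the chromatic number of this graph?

4

0, 2, 3, 4 form a clique, so at least 4 colors are needed.
4 colors suffice: 0=green, 1=blue, 2=blue, 3=yellow, 4=red, 5=red, 6=green. Every edge joins two different colors.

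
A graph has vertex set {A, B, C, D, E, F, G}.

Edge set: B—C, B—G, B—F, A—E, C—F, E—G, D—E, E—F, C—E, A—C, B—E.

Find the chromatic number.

4

B, C, E, F are mutually adjacent (a clique of size 4), so at least 4 colors are needed.
One proper 4-coloring: A=2, B=2, C=3, D=2, E=1, F=4, G=3. Each edge has distinct colors on its endpoints.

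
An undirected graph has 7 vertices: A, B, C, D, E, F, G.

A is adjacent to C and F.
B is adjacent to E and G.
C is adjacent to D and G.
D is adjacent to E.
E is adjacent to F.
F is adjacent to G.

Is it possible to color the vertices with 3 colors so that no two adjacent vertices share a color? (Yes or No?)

The chromatic number is 3. The cycle F-E-D-C-G-F has odd length 5, so it cannot be 2-colored; at least 3 colors are needed.
3 colors suffice: color 1 → {C, E}; color 2 → {B, D, F}; color 3 → {A, G}.
That is already a proper 3-coloring.

Yes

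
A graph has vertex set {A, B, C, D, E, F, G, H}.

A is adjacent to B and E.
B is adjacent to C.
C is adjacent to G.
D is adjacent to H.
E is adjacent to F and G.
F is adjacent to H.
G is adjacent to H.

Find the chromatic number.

The cycle A-B-C-G-E-A has odd length 5, so it cannot be 2-colored; at least 3 colors are needed.
A valid assignment using 3 colors: A=blue, B=green, C=red, D=blue, E=red, F=blue, G=blue, H=red. Every edge joins two different colors.

3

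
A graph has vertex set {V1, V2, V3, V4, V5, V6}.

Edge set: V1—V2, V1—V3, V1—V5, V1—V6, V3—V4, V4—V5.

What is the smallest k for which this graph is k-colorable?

V3 and V4 are adjacent, so at least 2 colors are needed.
2 colors suffice: color 1 → {V1, V4}; color 2 → {V2, V3, V5, V6}. No two adjacent vertices share a color.

2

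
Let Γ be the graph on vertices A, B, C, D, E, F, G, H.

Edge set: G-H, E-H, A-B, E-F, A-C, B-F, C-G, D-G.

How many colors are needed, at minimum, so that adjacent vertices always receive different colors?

3

The cycle B-A-C-G-H-E-F-B has odd length 7, so it cannot be 2-colored; at least 3 colors are needed.
3 colors suffice: color red → {A, F, G}; color blue → {B, C, D, E}; color green → {H}. Each edge has distinct colors on its endpoints.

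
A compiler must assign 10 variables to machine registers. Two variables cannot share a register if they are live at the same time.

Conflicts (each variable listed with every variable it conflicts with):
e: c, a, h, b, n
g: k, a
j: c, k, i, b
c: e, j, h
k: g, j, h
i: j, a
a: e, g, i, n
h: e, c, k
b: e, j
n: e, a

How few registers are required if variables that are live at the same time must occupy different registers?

e, c, h all conflict with each other, so at least 3 registers are needed.
3 registers suffice: e=1, g=1, j=1, c=3, k=3, i=3, a=2, h=2, b=2, n=3. No two conflicting variables share a register.

3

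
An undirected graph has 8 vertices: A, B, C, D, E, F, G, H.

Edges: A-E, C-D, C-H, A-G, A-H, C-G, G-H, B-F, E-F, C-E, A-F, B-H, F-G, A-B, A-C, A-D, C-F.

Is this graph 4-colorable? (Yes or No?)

The chromatic number is 4. A, C, F, G are mutually adjacent (a clique of size 4), so at least 4 colors are needed.
4 colors suffice: color 1 → {A}; color 2 → {B, C}; color 3 → {D, F, H}; color 4 → {E, G}.
That is already a proper 4-coloring.

Yes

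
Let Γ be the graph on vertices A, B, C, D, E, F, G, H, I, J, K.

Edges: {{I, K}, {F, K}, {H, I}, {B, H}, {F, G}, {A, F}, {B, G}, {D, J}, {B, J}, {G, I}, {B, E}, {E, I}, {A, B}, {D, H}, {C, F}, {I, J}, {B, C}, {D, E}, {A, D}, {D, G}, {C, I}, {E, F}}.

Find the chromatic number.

2

D and G are adjacent, so at least 2 colors are needed.
A valid assignment using 2 colors: A=blue, B=red, C=blue, D=red, E=blue, F=red, G=blue, H=blue, I=red, J=blue, K=blue. No two adjacent vertices share a color.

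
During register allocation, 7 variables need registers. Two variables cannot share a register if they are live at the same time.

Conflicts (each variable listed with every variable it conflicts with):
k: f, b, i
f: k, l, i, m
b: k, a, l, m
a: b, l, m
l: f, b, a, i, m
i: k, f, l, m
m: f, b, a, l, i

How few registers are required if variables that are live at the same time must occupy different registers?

f, l, i, m pairwise conflict, so at least 4 registers are needed.
4 registers suffice: register 1 → {k, l}; register 2 → {m}; register 3 → {b, i}; register 4 → {f, a}. Each listed conflict is separated.

4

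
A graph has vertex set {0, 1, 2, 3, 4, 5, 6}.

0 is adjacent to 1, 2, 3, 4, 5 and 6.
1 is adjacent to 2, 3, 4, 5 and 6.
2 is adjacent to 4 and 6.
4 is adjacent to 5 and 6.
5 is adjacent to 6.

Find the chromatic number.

0, 1, 4, 5, 6 are pairwise adjacent (a clique of size 5), so at least 5 colors are needed.
A valid assignment using 5 colors: 0=b, 1=a, 2=e, 3=c, 4=c, 5=e, 6=d. No two adjacent vertices share a color.

5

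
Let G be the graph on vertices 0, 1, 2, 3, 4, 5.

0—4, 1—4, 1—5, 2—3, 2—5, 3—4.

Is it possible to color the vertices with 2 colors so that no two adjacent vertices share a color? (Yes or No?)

The cycle 5-1-4-3-2-5 has odd length 5, so it cannot be 2-colored; at least 3 colors are needed.
So 2 colors are not enough.

No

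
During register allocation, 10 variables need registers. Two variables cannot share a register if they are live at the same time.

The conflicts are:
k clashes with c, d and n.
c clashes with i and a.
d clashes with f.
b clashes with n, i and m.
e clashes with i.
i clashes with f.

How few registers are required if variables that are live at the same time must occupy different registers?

The cycle k-n-b-i-c-k has odd length 5, so it cannot be 2-colored; at least 3 registers are needed.
A valid assignment using 3 registers: k=1, c=2, d=2, b=2, e=2, n=3, i=1, m=1, a=1, f=3. Every pair that conflicts lands in different registers.

3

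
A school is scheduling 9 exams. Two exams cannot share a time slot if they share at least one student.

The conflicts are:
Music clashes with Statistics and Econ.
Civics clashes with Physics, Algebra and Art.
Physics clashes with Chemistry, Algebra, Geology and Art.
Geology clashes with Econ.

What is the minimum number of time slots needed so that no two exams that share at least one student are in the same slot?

3

Civics, Physics, Algebra all conflict with each other, so at least 3 time slots are needed.
3 time slots suffice: time slot 1 → {Music, Physics}; time slot 2 → {Statistics, Civics, Chemistry, Geology}; time slot 3 → {Algebra, Art, Econ}. Every pair that conflicts lands in different time slots.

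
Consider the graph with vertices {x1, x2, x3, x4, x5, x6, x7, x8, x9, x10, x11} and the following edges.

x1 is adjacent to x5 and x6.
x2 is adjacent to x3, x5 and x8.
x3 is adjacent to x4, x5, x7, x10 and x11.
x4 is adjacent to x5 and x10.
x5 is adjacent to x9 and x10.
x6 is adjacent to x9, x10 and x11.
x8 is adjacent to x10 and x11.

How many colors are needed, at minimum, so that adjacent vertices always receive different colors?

x3, x4, x5, x10 form a clique, so at least 4 colors are needed.
4 colors suffice: color R → {x5, x6, x7, x8}; color B → {x1, x3, x9}; color G → {x2, x10, x11}; color Y → {x4}. No two adjacent vertices share a color.

4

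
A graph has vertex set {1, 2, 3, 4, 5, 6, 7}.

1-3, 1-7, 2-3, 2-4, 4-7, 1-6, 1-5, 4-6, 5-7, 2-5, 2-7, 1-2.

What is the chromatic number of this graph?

1, 2, 5, 7 form a clique, so at least 4 colors are needed.
A valid assignment using 4 colors: 1=red, 2=blue, 3=green, 4=red, 5=yellow, 6=blue, 7=green. Every edge joins two different colors.

4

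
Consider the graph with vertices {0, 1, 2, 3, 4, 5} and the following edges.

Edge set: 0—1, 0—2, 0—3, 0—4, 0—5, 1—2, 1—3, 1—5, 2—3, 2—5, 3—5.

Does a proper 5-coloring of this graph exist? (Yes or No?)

The chromatic number is 5. 0, 1, 2, 3, 5 form a clique, so at least 5 colors are needed.
5 colors suffice: color a → {0}; color b → {4, 5}; color c → {2}; color d → {3}; color e → {1}.
That is already a proper 5-coloring.

Yes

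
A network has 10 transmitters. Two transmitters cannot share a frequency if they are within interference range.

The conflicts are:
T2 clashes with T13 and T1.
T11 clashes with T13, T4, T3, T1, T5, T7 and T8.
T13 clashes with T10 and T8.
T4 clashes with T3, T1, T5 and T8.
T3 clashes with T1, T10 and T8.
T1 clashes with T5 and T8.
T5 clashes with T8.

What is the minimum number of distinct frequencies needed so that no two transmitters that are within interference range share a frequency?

T11, T4, T1, T5, T8 are mutually in conflict, so at least 5 frequencies are needed.
5 frequencies suffice: T2=1, T11=1, T13=2, T4=5, T3=4, T1=2, T5=4, T7=2, T10=1, T8=3. No two conflicting transmitters share a frequency.

5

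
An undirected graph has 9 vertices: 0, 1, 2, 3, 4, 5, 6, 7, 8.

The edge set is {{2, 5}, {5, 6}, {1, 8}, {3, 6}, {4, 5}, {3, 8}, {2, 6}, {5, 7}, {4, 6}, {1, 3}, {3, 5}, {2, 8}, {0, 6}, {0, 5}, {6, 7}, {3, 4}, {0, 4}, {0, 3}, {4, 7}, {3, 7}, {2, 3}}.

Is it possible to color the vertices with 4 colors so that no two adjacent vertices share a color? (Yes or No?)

3, 4, 5, 6, 7 are pairwise adjacent (a clique of size 5), so at least 5 colors are needed.
So 4 colors are not enough.

No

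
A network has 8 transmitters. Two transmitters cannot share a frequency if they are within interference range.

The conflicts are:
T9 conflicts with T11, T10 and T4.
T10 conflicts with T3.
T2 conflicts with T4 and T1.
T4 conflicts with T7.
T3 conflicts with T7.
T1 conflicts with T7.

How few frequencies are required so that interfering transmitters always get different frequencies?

The cycle T7-T4-T9-T10-T3-T7 has odd length 5, so it cannot be 2-colored; at least 3 frequencies are needed.
A valid assignment using 3 frequencies: T9=1, T11=2, T10=3, T2=1, T4=2, T3=2, T1=2, T7=1. Each listed conflict is separated.

3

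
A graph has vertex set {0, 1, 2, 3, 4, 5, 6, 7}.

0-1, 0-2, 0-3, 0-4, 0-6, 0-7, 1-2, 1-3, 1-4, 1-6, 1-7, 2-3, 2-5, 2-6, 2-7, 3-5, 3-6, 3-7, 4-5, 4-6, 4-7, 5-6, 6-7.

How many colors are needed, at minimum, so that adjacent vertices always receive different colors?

0, 1, 2, 3, 6, 7 form a clique, so at least 6 colors are needed.
6 colors suffice: color red → {6}; color blue → {1, 5}; color green → {7}; color yellow → {3, 4}; color purple → {2}; color orange → {0}. No two adjacent vertices share a color.

6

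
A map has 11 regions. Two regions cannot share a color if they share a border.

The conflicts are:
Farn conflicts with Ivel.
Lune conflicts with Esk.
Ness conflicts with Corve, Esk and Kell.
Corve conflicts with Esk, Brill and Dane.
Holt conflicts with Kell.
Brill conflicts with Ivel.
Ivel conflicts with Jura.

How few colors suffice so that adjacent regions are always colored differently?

Ness, Corve, Esk pairwise conflict, so at least 3 colors are needed.
3 colors suffice: Farn=2, Lune=1, Ness=2, Corve=1, Esk=3, Holt=2, Brill=2, Kell=1, Ivel=1, Jura=2, Dane=2. Every pair that conflicts lands in different colors.

3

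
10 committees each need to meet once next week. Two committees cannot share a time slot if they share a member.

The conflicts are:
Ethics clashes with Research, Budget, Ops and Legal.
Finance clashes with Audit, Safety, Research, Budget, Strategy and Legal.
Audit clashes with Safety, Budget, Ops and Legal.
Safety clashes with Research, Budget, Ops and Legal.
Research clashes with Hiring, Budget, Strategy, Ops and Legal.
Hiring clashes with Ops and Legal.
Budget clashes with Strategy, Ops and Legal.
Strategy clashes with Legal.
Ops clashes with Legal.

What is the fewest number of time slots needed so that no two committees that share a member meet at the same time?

Ethics, Research, Budget, Ops, Legal pairwise conflict, so at least 5 time slots are needed.
5 time slots suffice: time slot 1 → {Legal}; time slot 2 → {Hiring, Budget}; time slot 3 → {Audit, Research}; time slot 4 → {Finance, Ops}; time slot 5 → {Ethics, Safety, Strategy}. Each listed conflict is separated.

5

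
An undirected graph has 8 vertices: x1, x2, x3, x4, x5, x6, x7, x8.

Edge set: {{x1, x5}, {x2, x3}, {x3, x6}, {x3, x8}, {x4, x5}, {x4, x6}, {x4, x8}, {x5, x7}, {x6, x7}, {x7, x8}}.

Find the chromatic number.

x4 and x5 are adjacent, so at least 2 colors are needed.
2 colors suffice: x1=blue, x2=red, x3=blue, x4=blue, x5=red, x6=red, x7=blue, x8=red. No two adjacent vertices share a color.

2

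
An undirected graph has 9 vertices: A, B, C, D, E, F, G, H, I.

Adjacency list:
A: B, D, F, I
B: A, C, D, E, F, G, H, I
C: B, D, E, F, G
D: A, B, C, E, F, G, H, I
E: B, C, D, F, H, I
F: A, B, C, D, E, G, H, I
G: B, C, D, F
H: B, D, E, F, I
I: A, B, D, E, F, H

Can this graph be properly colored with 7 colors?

The chromatic number is 6. B, D, E, F, H, I are pairwise adjacent (a clique of size 6), so at least 6 colors are needed.
A valid assignment using 6 colors: A=5, B=2, C=4, D=1, E=5, F=3, G=5, H=6, I=4.
Since 7 ≥ 6, a proper 7-coloring certainly exists.

Yes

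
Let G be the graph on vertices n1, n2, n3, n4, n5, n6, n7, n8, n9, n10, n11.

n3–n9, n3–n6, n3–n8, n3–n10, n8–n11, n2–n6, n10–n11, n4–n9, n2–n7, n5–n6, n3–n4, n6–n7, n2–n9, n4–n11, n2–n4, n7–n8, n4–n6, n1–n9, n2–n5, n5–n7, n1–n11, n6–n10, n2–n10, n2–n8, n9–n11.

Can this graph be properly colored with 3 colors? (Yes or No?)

No

n2, n5, n6, n7 form a clique, so at least 4 colors are needed.
So 3 colors are not enough.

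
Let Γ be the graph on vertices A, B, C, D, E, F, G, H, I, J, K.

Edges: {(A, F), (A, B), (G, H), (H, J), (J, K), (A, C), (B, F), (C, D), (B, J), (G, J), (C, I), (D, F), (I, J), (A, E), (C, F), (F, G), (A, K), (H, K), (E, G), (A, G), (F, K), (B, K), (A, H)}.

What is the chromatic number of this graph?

A, B, F, K form a clique, so at least 4 colors are needed.
4 colors suffice: color 1 → {A, D, J}; color 2 → {E, F, H, I}; color 3 → {C, G, K}; color 4 → {B}. Every edge joins two different colors.

4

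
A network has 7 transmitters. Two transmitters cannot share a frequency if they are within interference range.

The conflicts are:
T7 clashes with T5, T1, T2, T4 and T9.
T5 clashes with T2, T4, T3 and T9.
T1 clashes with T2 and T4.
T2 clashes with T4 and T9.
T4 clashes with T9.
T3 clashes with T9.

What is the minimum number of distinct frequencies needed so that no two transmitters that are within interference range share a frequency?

5

T7, T5, T2, T4, T9 pairwise conflict, so at least 5 frequencies are needed.
5 frequencies suffice: frequency 1 → {T7, T3}; frequency 2 → {T2}; frequency 3 → {T4}; frequency 4 → {T5, T1}; frequency 5 → {T9}. Every pair that conflicts lands in different frequencies.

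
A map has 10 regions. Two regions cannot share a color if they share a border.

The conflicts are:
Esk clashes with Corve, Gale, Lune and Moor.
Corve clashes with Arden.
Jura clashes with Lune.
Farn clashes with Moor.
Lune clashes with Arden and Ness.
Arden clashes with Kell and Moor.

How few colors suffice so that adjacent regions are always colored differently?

Farn and Moor conflict, so at least 2 colors are needed.
2 colors suffice: Esk=2, Corve=1, Jura=2, Gale=1, Farn=2, Lune=1, Arden=2, Ness=2, Kell=1, Moor=1. No two conflicting regions share a color.

2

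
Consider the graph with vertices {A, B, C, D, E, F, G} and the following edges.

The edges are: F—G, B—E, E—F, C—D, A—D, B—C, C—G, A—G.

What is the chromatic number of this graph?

3

The cycle F-G-C-B-E-F has odd length 5, so it cannot be 2-colored; at least 3 colors are needed.
3 colors suffice: color red → {D, E, G}; color blue → {A, C, F}; color green → {B}. Every edge joins two different colors.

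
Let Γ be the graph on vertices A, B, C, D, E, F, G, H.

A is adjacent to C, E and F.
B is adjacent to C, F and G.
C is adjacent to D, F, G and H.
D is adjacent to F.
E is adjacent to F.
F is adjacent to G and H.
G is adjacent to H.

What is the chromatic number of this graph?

C, F, G, H are pairwise adjacent (a clique of size 4), so at least 4 colors are needed.
One proper 4-coloring: A=3, B=4, C=2, D=3, E=2, F=1, G=3, H=4. No two adjacent vertices share a color.

4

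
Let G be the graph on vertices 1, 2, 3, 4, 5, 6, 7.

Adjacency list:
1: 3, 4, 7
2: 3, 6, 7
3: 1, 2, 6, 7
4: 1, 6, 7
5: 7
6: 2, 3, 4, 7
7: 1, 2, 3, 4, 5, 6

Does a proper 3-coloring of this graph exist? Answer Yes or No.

No

2, 3, 6, 7 are mutually adjacent (a clique of size 4), so at least 4 colors are needed.
So 3 colors are not enough.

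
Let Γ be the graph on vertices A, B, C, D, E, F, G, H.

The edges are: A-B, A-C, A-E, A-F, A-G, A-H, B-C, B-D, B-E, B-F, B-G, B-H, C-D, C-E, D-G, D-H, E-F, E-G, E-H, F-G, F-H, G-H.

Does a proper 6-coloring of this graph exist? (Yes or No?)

Yes

The chromatic number is 6. A, B, E, F, G, H are mutually adjacent (a clique of size 6), so at least 6 colors are needed.
6 colors suffice: A=2, B=1, C=3, D=2, E=5, F=6, G=3, H=4.
That is already a proper 6-coloring.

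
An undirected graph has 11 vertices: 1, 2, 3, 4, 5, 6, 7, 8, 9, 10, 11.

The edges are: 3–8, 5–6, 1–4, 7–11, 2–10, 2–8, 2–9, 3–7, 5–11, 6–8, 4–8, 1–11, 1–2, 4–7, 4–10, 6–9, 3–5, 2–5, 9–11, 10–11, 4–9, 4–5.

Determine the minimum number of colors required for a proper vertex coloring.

2

7 and 11 are adjacent, so at least 2 colors are needed.
A valid assignment using 2 colors: 1=b, 2=a, 3=a, 4=a, 5=b, 6=a, 7=b, 8=b, 9=b, 10=b, 11=a. Each edge has distinct colors on its endpoints.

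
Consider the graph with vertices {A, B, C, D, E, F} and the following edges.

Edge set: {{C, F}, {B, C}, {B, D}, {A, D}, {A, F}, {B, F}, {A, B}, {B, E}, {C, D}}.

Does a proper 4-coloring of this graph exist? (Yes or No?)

The chromatic number is 3. A, B, F are mutually adjacent, so at least 3 colors are needed.
3 colors suffice: A=2, B=1, C=2, D=3, E=2, F=3.
Since 4 ≥ 3, a proper 4-coloring certainly exists.

Yes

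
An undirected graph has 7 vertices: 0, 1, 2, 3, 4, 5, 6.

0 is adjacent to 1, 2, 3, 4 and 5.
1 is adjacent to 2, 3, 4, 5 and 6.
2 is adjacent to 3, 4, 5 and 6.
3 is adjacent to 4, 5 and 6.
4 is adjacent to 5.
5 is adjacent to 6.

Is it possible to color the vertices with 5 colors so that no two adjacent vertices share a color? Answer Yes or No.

0, 1, 2, 3, 4, 5 are mutually adjacent (a clique of size 6), so at least 6 colors are needed.
So 5 colors are not enough.

No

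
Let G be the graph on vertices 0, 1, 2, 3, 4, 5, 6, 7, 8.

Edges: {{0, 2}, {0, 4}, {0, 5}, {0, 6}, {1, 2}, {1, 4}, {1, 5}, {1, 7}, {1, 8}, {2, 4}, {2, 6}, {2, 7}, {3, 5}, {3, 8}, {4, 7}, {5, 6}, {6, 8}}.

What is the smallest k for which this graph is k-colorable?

1, 2, 4, 7 are pairwise adjacent (a clique of size 4), so at least 4 colors are needed.
4 colors suffice: color a → {2, 5, 8}; color b → {0, 1, 3}; color c → {4, 6}; color d → {7}. No two adjacent vertices share a color.

4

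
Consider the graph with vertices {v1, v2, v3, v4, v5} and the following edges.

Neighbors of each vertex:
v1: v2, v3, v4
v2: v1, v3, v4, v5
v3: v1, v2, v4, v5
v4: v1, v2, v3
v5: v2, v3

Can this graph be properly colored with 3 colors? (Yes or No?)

v1, v2, v3, v4 form a clique, so at least 4 colors are needed.
So 3 colors are not enough.

No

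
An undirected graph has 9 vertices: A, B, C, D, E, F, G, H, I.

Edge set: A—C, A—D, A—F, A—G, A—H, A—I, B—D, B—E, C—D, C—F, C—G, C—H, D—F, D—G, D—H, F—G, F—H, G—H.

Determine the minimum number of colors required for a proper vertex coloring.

6

A, C, D, F, G, H are pairwise adjacent (a clique of size 6), so at least 6 colors are needed.
A valid assignment using 6 colors: A=1, B=1, C=3, D=2, E=2, F=4, G=6, H=5, I=2. Every edge joins two different colors.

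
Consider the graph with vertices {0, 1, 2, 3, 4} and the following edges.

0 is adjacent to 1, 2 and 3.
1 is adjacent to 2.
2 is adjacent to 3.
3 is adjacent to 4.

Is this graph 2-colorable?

0, 2, 3 form a triangle, so at least 3 colors are needed.
So 2 colors are not enough.

No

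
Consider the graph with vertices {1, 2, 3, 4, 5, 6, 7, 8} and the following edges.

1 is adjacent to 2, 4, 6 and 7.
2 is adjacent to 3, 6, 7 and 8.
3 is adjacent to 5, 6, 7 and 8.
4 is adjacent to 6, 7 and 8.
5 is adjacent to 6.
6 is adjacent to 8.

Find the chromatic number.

2, 3, 6, 8 are mutually adjacent (a clique of size 4), so at least 4 colors are needed.
4 colors suffice: color a → {6, 7}; color b → {3, 4}; color c → {2, 5}; color d → {1, 8}. Each edge has distinct colors on its endpoints.

4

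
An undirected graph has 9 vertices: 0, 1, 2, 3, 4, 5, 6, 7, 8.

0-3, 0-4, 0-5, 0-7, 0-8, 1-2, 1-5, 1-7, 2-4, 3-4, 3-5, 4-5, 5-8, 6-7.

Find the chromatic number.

0, 3, 4, 5 form a clique, so at least 4 colors are needed.
A valid assignment using 4 colors: 0=red, 1=red, 2=blue, 3=yellow, 4=green, 5=blue, 6=red, 7=blue, 8=green. No two adjacent vertices share a color.

4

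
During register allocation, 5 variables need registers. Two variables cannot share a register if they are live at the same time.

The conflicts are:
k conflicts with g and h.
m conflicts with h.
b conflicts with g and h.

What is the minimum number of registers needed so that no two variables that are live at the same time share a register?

b and g conflict, so at least 2 registers are needed.
2 registers suffice: register 1 → {g, h}; register 2 → {k, m, b}. Every pair that conflicts lands in different registers.

2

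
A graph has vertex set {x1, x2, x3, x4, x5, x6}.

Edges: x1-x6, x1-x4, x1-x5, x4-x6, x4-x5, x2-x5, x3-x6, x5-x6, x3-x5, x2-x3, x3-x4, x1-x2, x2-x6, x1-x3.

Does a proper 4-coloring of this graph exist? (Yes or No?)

No

x1, x3, x4, x5, x6 form a clique, so at least 5 colors are needed.
So 4 colors are not enough.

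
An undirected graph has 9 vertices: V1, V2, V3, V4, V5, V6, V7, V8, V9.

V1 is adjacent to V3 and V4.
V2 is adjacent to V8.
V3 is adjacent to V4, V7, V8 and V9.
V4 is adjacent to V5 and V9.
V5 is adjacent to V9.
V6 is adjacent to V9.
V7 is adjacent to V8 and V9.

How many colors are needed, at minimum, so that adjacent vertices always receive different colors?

3

V3, V7, V8 are mutually adjacent, so at least 3 colors are needed.
3 colors suffice: V1=B, V2=R, V3=R, V4=G, V5=R, V6=R, V7=G, V8=B, V9=B. No two adjacent vertices share a color.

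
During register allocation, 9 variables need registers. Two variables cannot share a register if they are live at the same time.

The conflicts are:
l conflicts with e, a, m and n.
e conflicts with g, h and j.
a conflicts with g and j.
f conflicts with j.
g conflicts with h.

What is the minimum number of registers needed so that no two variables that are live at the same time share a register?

e, g, h pairwise conflict, so at least 3 registers are needed.
3 registers suffice: l=1, e=2, a=2, f=2, g=1, m=2, n=2, h=3, j=1. Each listed conflict is separated.

3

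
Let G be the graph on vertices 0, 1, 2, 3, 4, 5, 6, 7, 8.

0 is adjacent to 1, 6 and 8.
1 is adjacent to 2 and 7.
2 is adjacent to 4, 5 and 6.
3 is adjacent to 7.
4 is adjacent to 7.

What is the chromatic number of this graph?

2

0 and 6 are adjacent, so at least 2 colors are needed.
A valid assignment using 2 colors: 0=a, 1=b, 2=a, 3=b, 4=b, 5=b, 6=b, 7=a, 8=b. Each edge has distinct colors on its endpoints.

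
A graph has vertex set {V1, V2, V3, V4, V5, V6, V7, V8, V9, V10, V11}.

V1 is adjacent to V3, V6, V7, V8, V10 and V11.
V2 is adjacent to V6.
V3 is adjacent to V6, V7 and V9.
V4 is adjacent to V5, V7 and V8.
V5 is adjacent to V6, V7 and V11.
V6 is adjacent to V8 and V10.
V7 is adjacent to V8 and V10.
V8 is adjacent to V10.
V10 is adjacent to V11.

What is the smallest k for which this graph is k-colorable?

V1, V7, V8, V10 form a clique, so at least 4 colors are needed.
4 colors suffice: color R → {V6, V7, V9, V11}; color B → {V1, V2, V5}; color G → {V3, V4, V10}; color Y → {V8}. No two adjacent vertices share a color.

4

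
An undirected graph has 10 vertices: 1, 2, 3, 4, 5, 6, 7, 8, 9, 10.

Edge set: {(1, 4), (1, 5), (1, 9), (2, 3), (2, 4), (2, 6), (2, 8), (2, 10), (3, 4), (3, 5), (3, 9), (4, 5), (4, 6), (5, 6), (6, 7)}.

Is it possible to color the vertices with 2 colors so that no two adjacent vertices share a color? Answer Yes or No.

1, 4, 5 form a triangle, so at least 3 colors are needed.
So 2 colors are not enough.

No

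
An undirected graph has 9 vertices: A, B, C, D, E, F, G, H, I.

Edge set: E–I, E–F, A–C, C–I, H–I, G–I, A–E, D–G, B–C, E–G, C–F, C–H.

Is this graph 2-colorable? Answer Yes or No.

C, H, I form a triangle, so at least 3 colors are needed.
So 2 colors are not enough.

No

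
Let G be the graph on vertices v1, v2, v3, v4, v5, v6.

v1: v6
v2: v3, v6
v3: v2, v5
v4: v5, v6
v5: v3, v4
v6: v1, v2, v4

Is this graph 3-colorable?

Yes

The chromatic number is 3. The cycle v6-v2-v3-v5-v4-v6 has odd length 5, so it cannot be 2-colored; at least 3 colors are needed.
3 colors suffice: color R → {v3, v6}; color B → {v1, v2, v5}; color G → {v4}.
That is already a proper 3-coloring.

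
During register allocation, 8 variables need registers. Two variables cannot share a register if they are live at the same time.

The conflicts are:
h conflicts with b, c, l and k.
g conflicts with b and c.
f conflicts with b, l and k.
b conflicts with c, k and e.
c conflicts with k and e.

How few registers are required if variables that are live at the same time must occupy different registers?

4

h, b, c, k pairwise conflict, so at least 4 registers are needed.
A valid assignment using 4 registers: h=4, g=3, f=2, b=1, c=2, l=1, k=3, e=3. Every pair that conflicts lands in different registers.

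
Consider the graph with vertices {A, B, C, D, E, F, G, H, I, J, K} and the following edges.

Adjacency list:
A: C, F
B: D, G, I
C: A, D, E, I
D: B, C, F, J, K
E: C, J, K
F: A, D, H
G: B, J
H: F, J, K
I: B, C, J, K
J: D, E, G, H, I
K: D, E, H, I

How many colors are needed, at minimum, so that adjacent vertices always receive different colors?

2

B and G are adjacent, so at least 2 colors are needed.
A valid assignment using 2 colors: A=2, B=1, C=1, D=2, E=2, F=1, G=2, H=2, I=2, J=1, K=1. Each edge has distinct colors on its endpoints.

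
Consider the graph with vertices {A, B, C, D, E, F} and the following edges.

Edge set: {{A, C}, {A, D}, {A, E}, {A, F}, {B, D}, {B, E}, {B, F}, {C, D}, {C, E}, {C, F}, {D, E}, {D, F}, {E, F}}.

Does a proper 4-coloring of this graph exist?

No

A, C, D, E, F form a clique, so at least 5 colors are needed.
So 4 colors are not enough.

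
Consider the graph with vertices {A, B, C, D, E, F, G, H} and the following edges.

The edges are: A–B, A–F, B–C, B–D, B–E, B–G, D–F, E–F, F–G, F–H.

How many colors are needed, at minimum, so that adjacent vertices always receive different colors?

A and B are adjacent, so at least 2 colors are needed.
2 colors suffice: A=blue, B=red, C=blue, D=blue, E=blue, F=red, G=blue, H=blue. Every edge joins two different colors.

2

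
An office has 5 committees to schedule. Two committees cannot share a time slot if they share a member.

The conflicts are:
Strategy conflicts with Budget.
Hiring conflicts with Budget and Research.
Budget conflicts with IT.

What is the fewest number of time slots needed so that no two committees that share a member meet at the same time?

2

Hiring and Budget conflict, so at least 2 time slots are needed.
Using 2 time slots: Strategy=2, Hiring=2, Budget=1, IT=2, Research=1. Each listed conflict is separated.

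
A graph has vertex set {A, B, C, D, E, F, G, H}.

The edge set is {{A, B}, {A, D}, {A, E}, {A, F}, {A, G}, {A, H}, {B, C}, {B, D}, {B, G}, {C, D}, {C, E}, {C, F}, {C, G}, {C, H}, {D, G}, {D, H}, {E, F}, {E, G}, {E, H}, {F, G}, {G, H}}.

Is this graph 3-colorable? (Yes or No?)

No

A, E, F, G form a clique, so at least 4 colors are needed.
So 3 colors are not enough.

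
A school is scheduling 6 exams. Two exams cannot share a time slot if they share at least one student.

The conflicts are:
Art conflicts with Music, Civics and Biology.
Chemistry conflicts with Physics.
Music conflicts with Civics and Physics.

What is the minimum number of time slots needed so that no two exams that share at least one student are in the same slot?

3

Art, Music, Civics pairwise conflict, so at least 3 time slots are needed.
3 time slots suffice: Art=2, Chemistry=1, Music=1, Civics=3, Biology=1, Physics=2. Each listed conflict is separated.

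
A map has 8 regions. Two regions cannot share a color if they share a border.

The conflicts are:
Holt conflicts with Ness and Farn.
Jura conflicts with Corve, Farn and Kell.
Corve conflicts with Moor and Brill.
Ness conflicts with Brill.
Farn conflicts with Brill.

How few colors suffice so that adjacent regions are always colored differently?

Farn and Brill conflict, so at least 2 colors are needed.
2 colors suffice: color 1 → {Corve, Ness, Farn, Kell}; color 2 → {Holt, Jura, Moor, Brill}. Each listed conflict is separated.

2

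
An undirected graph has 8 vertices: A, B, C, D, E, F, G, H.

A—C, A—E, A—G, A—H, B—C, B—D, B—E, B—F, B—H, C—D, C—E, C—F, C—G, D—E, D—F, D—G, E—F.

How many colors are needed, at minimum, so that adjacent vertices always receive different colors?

5

B, C, D, E, F are pairwise adjacent (a clique of size 5), so at least 5 colors are needed.
One proper 5-coloring: A=2, B=3, C=1, D=2, E=4, F=5, G=3, H=1. Every edge joins two different colors.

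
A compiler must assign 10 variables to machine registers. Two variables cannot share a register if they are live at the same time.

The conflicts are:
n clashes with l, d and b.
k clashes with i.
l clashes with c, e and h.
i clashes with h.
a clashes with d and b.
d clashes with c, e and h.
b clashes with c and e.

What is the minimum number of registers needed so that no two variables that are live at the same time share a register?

n and d conflict, so at least 2 registers are needed.
2 registers suffice: register 1 → {l, i, d, b}; register 2 → {n, k, a, c, e, h}. No two conflicting variables share a register.

2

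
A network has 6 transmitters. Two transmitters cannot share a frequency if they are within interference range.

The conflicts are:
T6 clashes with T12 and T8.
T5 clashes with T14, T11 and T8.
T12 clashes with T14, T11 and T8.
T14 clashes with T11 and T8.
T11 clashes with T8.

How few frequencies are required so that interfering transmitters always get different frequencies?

4

T12, T14, T11, T8 are mutually in conflict, so at least 4 frequencies are needed.
4 frequencies suffice: frequency 1 → {T8}; frequency 2 → {T6, T14}; frequency 3 → {T11}; frequency 4 → {T5, T12}. No two conflicting transmitters share a frequency.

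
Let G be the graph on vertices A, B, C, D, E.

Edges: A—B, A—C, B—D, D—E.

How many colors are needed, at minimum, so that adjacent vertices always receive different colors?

A and C are adjacent, so at least 2 colors are needed.
2 colors suffice: color red → {A, D}; color blue → {B, C, E}. Each edge has distinct colors on its endpoints.

2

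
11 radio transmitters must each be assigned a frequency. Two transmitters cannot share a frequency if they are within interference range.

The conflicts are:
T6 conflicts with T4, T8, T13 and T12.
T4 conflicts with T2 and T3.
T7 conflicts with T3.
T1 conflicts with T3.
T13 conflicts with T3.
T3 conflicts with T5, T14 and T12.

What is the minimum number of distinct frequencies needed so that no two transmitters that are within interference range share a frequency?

T3 and T5 conflict, so at least 2 frequencies are needed.
2 frequencies suffice: T6=1, T4=2, T7=2, T2=1, T1=2, T8=2, T13=2, T3=1, T5=2, T14=2, T12=2. Each listed conflict is separated.

2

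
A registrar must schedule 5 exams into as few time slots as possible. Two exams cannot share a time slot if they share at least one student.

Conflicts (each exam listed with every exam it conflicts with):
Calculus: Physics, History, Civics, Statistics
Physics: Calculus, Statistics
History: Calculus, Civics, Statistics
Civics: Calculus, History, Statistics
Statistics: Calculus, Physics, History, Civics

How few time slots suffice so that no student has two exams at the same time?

4

Calculus, History, Civics, Statistics are mutually in conflict, so at least 4 time slots are needed.
4 time slots suffice: Calculus=2, Physics=3, History=3, Civics=4, Statistics=1. No two conflicting exams share a time slot.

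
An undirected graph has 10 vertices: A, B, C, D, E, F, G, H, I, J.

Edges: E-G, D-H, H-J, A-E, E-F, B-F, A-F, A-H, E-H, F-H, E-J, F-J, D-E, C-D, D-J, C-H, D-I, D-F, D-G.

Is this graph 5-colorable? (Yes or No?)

The chromatic number is 5. D, E, F, H, J are pairwise adjacent (a clique of size 5), so at least 5 colors are needed.
5 colors suffice: color 1 → {A, B, D}; color 2 → {G, H, I}; color 3 → {C, F}; color 4 → {E}; color 5 → {J}.
That is already a proper 5-coloring.

Yes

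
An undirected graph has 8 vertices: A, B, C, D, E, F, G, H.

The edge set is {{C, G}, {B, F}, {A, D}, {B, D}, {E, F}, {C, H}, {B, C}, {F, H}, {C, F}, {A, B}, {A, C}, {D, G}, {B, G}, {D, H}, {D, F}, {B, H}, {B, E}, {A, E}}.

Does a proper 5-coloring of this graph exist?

The chromatic number is 4. B, D, F, H are pairwise adjacent (a clique of size 4), so at least 4 colors are needed.
One proper 4-coloring: A=3, B=1, C=2, D=2, E=2, F=3, G=3, H=4.
Since 5 ≥ 4, a proper 5-coloring certainly exists.

Yes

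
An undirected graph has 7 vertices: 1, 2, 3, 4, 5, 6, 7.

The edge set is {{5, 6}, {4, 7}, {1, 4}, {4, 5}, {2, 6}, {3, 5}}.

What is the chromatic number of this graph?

4 and 7 are adjacent, so at least 2 colors are needed.
A valid assignment using 2 colors: 1=blue, 2=blue, 3=red, 4=red, 5=blue, 6=red, 7=blue. Each edge has distinct colors on its endpoints.

2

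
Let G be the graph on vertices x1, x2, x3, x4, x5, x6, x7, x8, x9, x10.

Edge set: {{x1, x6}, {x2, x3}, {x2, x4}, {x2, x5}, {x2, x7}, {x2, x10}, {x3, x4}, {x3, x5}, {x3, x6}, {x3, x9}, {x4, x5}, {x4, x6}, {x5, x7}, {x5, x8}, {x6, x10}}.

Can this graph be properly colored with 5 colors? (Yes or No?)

Yes

The chromatic number is 4. x2, x3, x4, x5 are mutually adjacent (a clique of size 4), so at least 4 colors are needed.
4 colors suffice: color 1 → {x2, x6, x8, x9}; color 2 → {x1, x5, x10}; color 3 → {x3, x7}; color 4 → {x4}.
Since 5 ≥ 4, a proper 5-coloring certainly exists.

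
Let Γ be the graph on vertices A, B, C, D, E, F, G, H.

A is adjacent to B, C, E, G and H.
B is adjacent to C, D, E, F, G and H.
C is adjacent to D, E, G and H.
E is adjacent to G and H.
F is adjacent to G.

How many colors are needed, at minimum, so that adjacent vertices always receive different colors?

5

A, B, C, E, G form a clique, so at least 5 colors are needed.
A valid assignment using 5 colors: A=3, B=1, C=2, D=3, E=5, F=2, G=4, H=4. Every edge joins two different colors.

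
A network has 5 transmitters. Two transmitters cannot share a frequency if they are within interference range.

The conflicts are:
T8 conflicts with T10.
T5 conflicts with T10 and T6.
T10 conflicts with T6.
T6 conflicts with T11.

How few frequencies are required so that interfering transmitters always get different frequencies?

T5, T10, T6 pairwise conflict, so at least 3 frequencies are needed.
3 frequencies suffice: T8=1, T5=3, T10=2, T6=1, T11=2. Each listed conflict is separated.

3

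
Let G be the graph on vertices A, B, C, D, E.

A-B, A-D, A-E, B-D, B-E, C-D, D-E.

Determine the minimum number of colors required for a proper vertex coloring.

4

A, B, D, E are mutually adjacent (a clique of size 4), so at least 4 colors are needed.
4 colors suffice: A=yellow, B=blue, C=blue, D=red, E=green. Every edge joins two different colors.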